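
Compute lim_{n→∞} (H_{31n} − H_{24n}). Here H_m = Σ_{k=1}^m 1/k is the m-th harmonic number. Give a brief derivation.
lim = ln(31/24)

Euler-Maclaurin gives H_m = ln m + γ + 1/(2m) + O(1/m^2). The γ and O(1/m) terms cancel in the difference:
  H_{31n} − H_{24n} = ln(31n) − ln(24n) + O(1/n) = ln(31/24) + O(1/n).
Hence the limit is ln(31/24).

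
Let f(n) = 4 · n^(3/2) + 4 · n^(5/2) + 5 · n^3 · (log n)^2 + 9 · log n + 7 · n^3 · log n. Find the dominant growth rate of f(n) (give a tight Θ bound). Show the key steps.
f(n) ∈ Θ(n^3 · (log n)^2)

Compare the terms by growth order. For large n, n^a · (log n)^b dominates n^a' · (log n)^b' iff a > a', or (a = a' and b > b'). Ranking the 5 terms shows the dominant one is 5 · n^3 · (log n)^2. Hence f(n) ∈ Θ(n^3 · (log n)^2).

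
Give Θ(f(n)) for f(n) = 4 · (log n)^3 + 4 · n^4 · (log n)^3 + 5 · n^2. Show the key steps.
f(n) ∈ Θ(n^4 · (log n)^3)

Compare the terms by growth order. For large n, n^a · (log n)^b dominates n^a' · (log n)^b' iff a > a', or (a = a' and b > b'). Ranking the 3 terms shows the dominant one is 4 · n^4 · (log n)^3. Hence f(n) ∈ Θ(n^4 · (log n)^3).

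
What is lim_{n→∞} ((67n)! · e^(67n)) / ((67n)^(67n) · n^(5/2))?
lim = 0

Stirling: (67n)! ~ sqrt(2π·67n) · (67n/e)^(67n). Hence
  (67n)! · e^(67n) / (67n)^(67n) ~ sqrt(2π·67n).
Dividing by n^(5/2): sqrt(2π·67n) / n^(5/2) = sqrt(2π·67) · n^((1−5)/2), so the expression behaves like sqrt(2π·67) · n^((1−5)/2) → 0.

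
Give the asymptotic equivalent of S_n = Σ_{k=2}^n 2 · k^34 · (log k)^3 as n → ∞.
S_n ~ 2 · n^35 · (log n)^3 / 35

By integral comparison, S_n = ∫_1^n 2 · x^34 · (log x)^3 dx + O(n^34 · (log n)^3). For the integral, the leading term of ∫_1^n x^34 (log x)^3 dx is n^35/35 · (log n)^3 (by repeated integration by parts; each step lowers the log-exponent and produces a relatively O(1/log n) correction). Hence S_n ~ 2 · n^35 · (log n)^3 / 35.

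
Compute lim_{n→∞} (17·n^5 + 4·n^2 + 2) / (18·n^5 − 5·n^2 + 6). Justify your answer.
lim = 17/18

For large n the leading n^5 terms dominate both numerator and denominator. Dividing top and bottom by n^5, every other term tends to 0, leaving 17/18.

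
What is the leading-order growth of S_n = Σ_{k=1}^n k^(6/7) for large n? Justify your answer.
S_n ~ (7/13) · n^(13/7)

Integral comparison: Σ_{k=1}^n k^(6/7) = ∫_0^n x^(6/7) dx + O(n^(6/7)). The integral is n^(1 + 6/7) / (1 + 6/7) = n^((6+7)/7) / ((6+7)/7) = (7/13) · n^(13/7).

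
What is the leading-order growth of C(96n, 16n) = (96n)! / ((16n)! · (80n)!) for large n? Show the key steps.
C(96n, 16n) ~ (46656/3125)^(16n) · sqrt(3/(5π·16n))

Write N = 16n. Apply Stirling to each factorial:
  (6N)! ~ sqrt(2π·6N) · (6N/e)^(6N),
  N! ~ sqrt(2π N) · (N/e)^N,
  (5N)! ~ sqrt(2π·5N) · (5N/e)^(5N).
The exponential factors combine to (6N)^(6N) / (N^N · (5N)^(5N)) = 6^(6N)/5^(5N) = (6^6/5^5)^N = (46656/3125)^N.
The square-root prefactors combine to sqrt(2π·6N) / (sqrt(2π N)·sqrt(2π·5N)) = sqrt(6 / (2π·5·N)) = sqrt(3/(5π·16n)).
Substituting N = 16n: C(96n, 16n) ~ (46656/3125)^(16n) · sqrt(3/(5π·16n)).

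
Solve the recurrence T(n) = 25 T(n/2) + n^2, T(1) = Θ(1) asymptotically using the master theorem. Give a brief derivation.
T(n) = Θ(n^(log_2 25))

Master theorem: compare f(n) = n^2 to n^(log_2 25) where log_2 25 ≈ 4.644. Since 2 < log_2 25, we have f(n) = O(n^(log_2 25 − ε)) for some ε > 0 — Case 1. Hence T(n) = Θ(n^(log_2 25)).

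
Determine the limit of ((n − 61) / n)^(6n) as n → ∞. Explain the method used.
lim = e^(−366)

Rewrite as (1 − 61/n)^(6n). By the standard limit (1 + x/n)^n → e^x, we have (1 − 61/n)^n → e^(−61), and raising to the 6th power gives e^(−366).
More precisely, ln[(1 − 61/n)^(6n)] = 6n · ln(1 − 61/n) = 6n · (-61/n + O(1/n^2)) = -366 + O(1/n) → -366.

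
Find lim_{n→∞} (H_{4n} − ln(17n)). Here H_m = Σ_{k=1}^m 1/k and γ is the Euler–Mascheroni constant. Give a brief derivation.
lim = ln(4/17) + γ

By Euler-Maclaurin, H_m = ln m + γ + O(1/m). So
  H_{4n} − ln(17n) = ln(4n) + γ − ln(17n) + O(1/n)
                       = ln(4/17) + γ + O(1/n).
Hence the limit is ln(4/17) + γ.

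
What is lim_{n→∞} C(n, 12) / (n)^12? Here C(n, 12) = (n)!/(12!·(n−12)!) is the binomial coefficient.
lim = 1/12! = 1/479001600

With N = n → ∞: C(N, 12) / N^12 = [N(N−1)…(N−11)] / (12! · N^12) = (1/12!) · 1 · (1 − 1/n) · … · (1 − 11/n). Each factor → 1 as N → ∞, so the limit is 1/12! = 1/479001600.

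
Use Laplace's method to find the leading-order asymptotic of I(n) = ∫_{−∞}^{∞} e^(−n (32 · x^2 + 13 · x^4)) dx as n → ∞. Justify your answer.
I(n) ~ sqrt(π/(32n))

φ(x) = 32 · x^2 + 13 · x^4 has its unique global minimum at x* = 0 (since φ'(x) = 64x + 52x^3 = 0 only at x = 0 for real x with both coefficients positive, and φ → ∞ as |x| → ∞). At x* = 0, φ(0) = 0 and φ''(0) = 64. Laplace's method then gives
  I(n) ~ sqrt(2π / (n · φ''(0))) · e^(−n φ(0)) = sqrt(2π / (64n)) = sqrt(π/(32n)).
The 13 · x^4 term contributes only at subleading order (an O(1/n) relative correction).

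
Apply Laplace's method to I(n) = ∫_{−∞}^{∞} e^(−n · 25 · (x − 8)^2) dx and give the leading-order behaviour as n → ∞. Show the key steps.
I(n) = sqrt(π/(25n))

Here φ(x) = 25 · (x − 8)^2 has its unique minimum at x* = 8 with φ(x*) = 0 and φ''(x*) = 50. Laplace's method gives
  I(n) ~ e^(−n φ(x*)) · sqrt(2π / (n · φ''(x*))) = sqrt(2π / (50n)) = sqrt(π/(25n)).
This is exact: substituting u = (x − 8)·sqrt(25n) gives I(n) = (1/sqrt(25n)) ∫_{−∞}^{∞} e^(−u^2) du = sqrt(π/(25n)).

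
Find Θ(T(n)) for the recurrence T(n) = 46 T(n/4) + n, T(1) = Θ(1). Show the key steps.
T(n) = Θ(n^(log_4 46))

Master theorem: compare f(n) = n to n^(log_4 46) where log_4 46 ≈ 2.762. Since 1 < log_4 46, we have f(n) = O(n^(log_4 46 − ε)) for some ε > 0 — Case 1. Hence T(n) = Θ(n^(log_4 46)).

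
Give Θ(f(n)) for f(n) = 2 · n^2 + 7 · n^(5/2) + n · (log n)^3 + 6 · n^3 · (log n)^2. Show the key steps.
f(n) ∈ Θ(n^3 · (log n)^2)

Compare the terms by growth order. For large n, n^a · (log n)^b dominates n^a' · (log n)^b' iff a > a', or (a = a' and b > b'). Ranking the 4 terms shows the dominant one is 6 · n^3 · (log n)^2. Hence f(n) ∈ Θ(n^3 · (log n)^2).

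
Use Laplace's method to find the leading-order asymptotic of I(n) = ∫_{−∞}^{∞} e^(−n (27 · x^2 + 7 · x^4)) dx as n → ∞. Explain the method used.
I(n) ~ sqrt(π/(27n))

φ(x) = 27 · x^2 + 7 · x^4 has its unique global minimum at x* = 0 (since φ'(x) = 54x + 28x^3 = 0 only at x = 0 for real x with both coefficients positive, and φ → ∞ as |x| → ∞). At x* = 0, φ(0) = 0 and φ''(0) = 54. Laplace's method then gives
  I(n) ~ sqrt(2π / (n · φ''(0))) · e^(−n φ(0)) = sqrt(2π / (54n)) = sqrt(π/(27n)).
The 7 · x^4 term contributes only at subleading order (an O(1/n) relative correction).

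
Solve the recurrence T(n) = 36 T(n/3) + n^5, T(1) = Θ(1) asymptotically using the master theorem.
T(n) = Θ(n^5)

log_3 36 ≈ 3.262. f(n) = n^5 dominates n^(log_3 36) since 5 > 3.262, and the regularity condition a·f(n/b) = 36·(n/3)^5 = (36/243)·n^5 ≤ c·f(n) holds with c = 36/243 ≈ 0.148 < 1. So this is Case 3: T(n) = Θ(f(n)) = Θ(n^5).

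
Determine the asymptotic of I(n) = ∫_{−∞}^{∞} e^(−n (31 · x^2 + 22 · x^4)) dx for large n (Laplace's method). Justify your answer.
I(n) ~ sqrt(π/(31n))

φ(x) = 31 · x^2 + 22 · x^4 has its unique global minimum at x* = 0 (since φ'(x) = 62x + 88x^3 = 0 only at x = 0 for real x with both coefficients positive, and φ → ∞ as |x| → ∞). At x* = 0, φ(0) = 0 and φ''(0) = 62. Laplace's method then gives
  I(n) ~ sqrt(2π / (n · φ''(0))) · e^(−n φ(0)) = sqrt(2π / (62n)) = sqrt(π/(31n)).
The 22 · x^4 term contributes only at subleading order (an O(1/n) relative correction).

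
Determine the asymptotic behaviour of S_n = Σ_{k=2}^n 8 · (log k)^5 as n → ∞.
S_n ~ 8 · n · (log n)^5

By integral comparison, S_n = ∫_1^n 8 · (log x)^5 dx + O((log n)^5). For the integral, the leading term of ∫_1^n (log x)^5 dx is n · (log n)^5 (by repeated integration by parts; each step lowers the log-exponent and produces a relatively O(1/log n) correction). Hence S_n ~ 8 · n · (log n)^5.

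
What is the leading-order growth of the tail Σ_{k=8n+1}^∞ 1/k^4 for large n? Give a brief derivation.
Σ_{k>8n} 1/k^4 ~ 1/(3 · (8n)^3)

Compare to the integral: ∫_{8n}^∞ x^(−4) dx = [−x^(−3)/3]_{8n}^∞ = 1/((4−1)·(8n)^3). Euler-Maclaurin then gives
  Σ_{k>8n} 1/k^4 = ∫_{8n}^∞ dx/x^4 − 1/(2·(8n)^4) + O(1/(8n)^5).
(Equivalently this is ζ(4) − Σ_{k≤8n} 1/k^4.)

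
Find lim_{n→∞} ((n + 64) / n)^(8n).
lim = e^512

Rewrite as (1 + 64/n)^(8n). By the standard limit (1 + x/n)^n → e^x, we have (1 + 64/n)^n → e^64, and raising to the 8th power gives e^512.
More precisely, ln[(1 + 64/n)^(8n)] = 8n · ln(1 + 64/n) = 8n · (64/n + O(1/n^2)) = 512 + O(1/n) → 512.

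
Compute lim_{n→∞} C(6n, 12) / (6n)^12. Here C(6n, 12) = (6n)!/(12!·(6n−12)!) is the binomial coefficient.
lim = 1/12! = 1/479001600

With N = 6n → ∞: C(N, 12) / N^12 = [N(N−1)…(N−11)] / (12! · N^12) = (1/12!) · 1 · (1 − 1/(6n)) · … · (1 − 11/(6n)). Each factor → 1 as N → ∞, so the limit is 1/12! = 1/479001600.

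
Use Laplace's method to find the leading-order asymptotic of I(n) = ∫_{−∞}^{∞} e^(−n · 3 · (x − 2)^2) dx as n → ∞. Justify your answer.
I(n) = sqrt(π/(3n))

Here φ(x) = 3 · (x − 2)^2 has its unique minimum at x* = 2 with φ(x*) = 0 and φ''(x*) = 6. Laplace's method gives
  I(n) ~ e^(−n φ(x*)) · sqrt(2π / (n · φ''(x*))) = sqrt(2π / (6n)) = sqrt(π/(3n)).
This is exact: substituting u = (x − 2)·sqrt(3n) gives I(n) = (1/sqrt(3n)) ∫_{−∞}^{∞} e^(−u^2) du = sqrt(π/(3n)).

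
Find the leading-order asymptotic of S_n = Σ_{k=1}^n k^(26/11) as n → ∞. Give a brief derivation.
S_n ~ (11/37) · n^(37/11)

Integral comparison: Σ_{k=1}^n k^(26/11) = ∫_0^n x^(26/11) dx + O(n^(26/11)). The integral is n^(1 + 26/11) / (1 + 26/11) = n^((26+11)/11) / ((26+11)/11) = (11/37) · n^(37/11).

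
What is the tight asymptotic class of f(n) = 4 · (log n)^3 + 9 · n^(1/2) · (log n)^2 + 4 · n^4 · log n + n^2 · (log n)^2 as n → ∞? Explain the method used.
f(n) ∈ Θ(n^4 · log n)

Compare the terms by growth order. For large n, n^a · (log n)^b dominates n^a' · (log n)^b' iff a > a', or (a = a' and b > b'). Ranking the 4 terms shows the dominant one is 4 · n^4 · log n. Hence f(n) ∈ Θ(n^4 · log n).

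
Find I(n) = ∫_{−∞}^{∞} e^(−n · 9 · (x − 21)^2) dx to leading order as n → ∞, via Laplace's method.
I(n) = sqrt(π/(9n))

Here φ(x) = 9 · (x − 21)^2 has its unique minimum at x* = 21 with φ(x*) = 0 and φ''(x*) = 18. Laplace's method gives
  I(n) ~ e^(−n φ(x*)) · sqrt(2π / (n · φ''(x*))) = sqrt(2π / (18n)) = sqrt(π/(9n)).
This is exact: substituting u = (x − 21)·sqrt(9n) gives I(n) = (1/sqrt(9n)) ∫_{−∞}^{∞} e^(−u^2) du = sqrt(π/(9n)).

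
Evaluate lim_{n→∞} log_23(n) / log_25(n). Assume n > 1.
lim = ln(25) / ln(23) = log_23(25)

Change of base: log_23(n) = ln n / ln 23 and log_25(n) = ln n / ln 25. The ratio is (ln n / ln 23) · (ln 25 / ln n) = ln 25 / ln 23, a constant independent of n. So the limit is ln 25 / ln 23 = log_23(25).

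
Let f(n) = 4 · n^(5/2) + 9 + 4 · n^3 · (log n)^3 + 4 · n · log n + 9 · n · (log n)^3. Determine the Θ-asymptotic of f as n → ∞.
f(n) ∈ Θ(n^3 · (log n)^3)

Compare the terms by growth order. For large n, n^a · (log n)^b dominates n^a' · (log n)^b' iff a > a', or (a = a' and b > b'). Ranking the 5 terms shows the dominant one is 4 · n^3 · (log n)^3. Hence f(n) ∈ Θ(n^3 · (log n)^3).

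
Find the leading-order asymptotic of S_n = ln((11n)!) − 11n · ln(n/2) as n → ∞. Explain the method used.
S_n ~ 11n · (ln 22 − 1) + O(ln n)

Stirling: ln((11n)!) = 11n ln(11n) − 11n + O(ln n).
  S_n = 11n ln(11n) − 11n − 11n ln(n/2) + O(ln n)
      = 11n ln(11n) − 11n ln n + 11n ln 2 − 11n + O(ln n)
      = 11n ln 11 + 11n ln 2 − 11n + O(ln n)
      = 11n (ln 22 − 1) + O(ln n).
Numerically ln(22) − 1 ≈ 2.0910.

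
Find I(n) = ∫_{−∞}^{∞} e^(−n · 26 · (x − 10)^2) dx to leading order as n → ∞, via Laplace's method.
I(n) = sqrt(π/(26n))

Here φ(x) = 26 · (x − 10)^2 has its unique minimum at x* = 10 with φ(x*) = 0 and φ''(x*) = 52. Laplace's method gives
  I(n) ~ e^(−n φ(x*)) · sqrt(2π / (n · φ''(x*))) = sqrt(2π / (52n)) = sqrt(π/(26n)).
This is exact: substituting u = (x − 10)·sqrt(26n) gives I(n) = (1/sqrt(26n)) ∫_{−∞}^{∞} e^(−u^2) du = sqrt(π/(26n)).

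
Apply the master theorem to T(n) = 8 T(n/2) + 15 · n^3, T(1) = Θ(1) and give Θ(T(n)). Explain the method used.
T(n) = Θ(n^3 log n)

log_2 8 = 3, and f(n) = 15 · n^3 = Θ(n^(log_2 8)). This is Case 2 of the master theorem: T(n) = Θ(f(n) · log n) = Θ(n^3 log n).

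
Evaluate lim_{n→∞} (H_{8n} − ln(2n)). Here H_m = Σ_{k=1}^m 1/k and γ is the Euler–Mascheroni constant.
lim = ln 4 + γ

By Euler-Maclaurin, H_m = ln m + γ + O(1/m). So
  H_{8n} − ln(2n) = ln(8n) + γ − ln(2n) + O(1/n)
                       = ln(8/2) + γ + O(1/n).
Hence the limit is ln(8/2) + γ (= ln 4).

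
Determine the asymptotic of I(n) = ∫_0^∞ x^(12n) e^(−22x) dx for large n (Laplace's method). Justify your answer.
I(n) ~ (sqrt(2π·12n) / 22) · (12n/(22e))^(12n)

Write the integrand as exp(12n ln x − 22x) and set f(x) = 12n ln x − 22x. Then f'(x) = 12n/x − 22 = 0 at x* = 12n/22, and f''(x*) = −12n/x*^2 = −22^2/(12n). Laplace's method (interior maximum) gives
  I(n) ~ e^(f(x*)) · sqrt(2π / |f''(x*)|)
        = exp(12n ln(12n/22) − 12n) · sqrt(2π · 12n / 22^2)
        = (12n/22)^(12n) e^(−12n) · sqrt(2π·12n) / 22
        = (sqrt(2π·12n) / 22) · (12n/(22e))^(12n).
This matches Γ(12n+1)/22^(12n+1) with Stirling applied to Γ.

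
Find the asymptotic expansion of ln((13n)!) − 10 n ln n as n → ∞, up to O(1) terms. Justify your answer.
ln((13n)!) − 10 n ln n = 3 n ln n + 13(ln 13 − 1) n + (1/2) ln(2π·13n) + O(1/n)

Stirling: ln((13n)!) = 13n ln(13n) − 13n + (1/2) ln(2π·13n) + O(1/n).
Expand 13n ln(13n) = 13n (ln n + ln 13) = 13n ln n + 13n ln 13.
Subtract 10n ln n: leading term is (13 − 10) n ln n = 3 n ln n. The next term is 13n ln 13 − 13n = 13(ln 13 − 1) n. Then the (1/2) ln(2π·13n) correction.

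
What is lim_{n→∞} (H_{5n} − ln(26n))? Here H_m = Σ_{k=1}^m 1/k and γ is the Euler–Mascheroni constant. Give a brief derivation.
lim = ln(5/26) + γ

By Euler-Maclaurin, H_m = ln m + γ + O(1/m). So
  H_{5n} − ln(26n) = ln(5n) + γ − ln(26n) + O(1/n)
                       = ln(5/26) + γ + O(1/n).
Hence the limit is ln(5/26) + γ.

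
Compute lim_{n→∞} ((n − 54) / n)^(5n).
lim = e^(−270)

Rewrite as (1 − 54/n)^(5n). By the standard limit (1 + x/n)^n → e^x, we have (1 − 54/n)^n → e^(−54), and raising to the 5th power gives e^(−270).
More precisely, ln[(1 − 54/n)^(5n)] = 5n · ln(1 − 54/n) = 5n · (-54/n + O(1/n^2)) = -270 + O(1/n) → -270.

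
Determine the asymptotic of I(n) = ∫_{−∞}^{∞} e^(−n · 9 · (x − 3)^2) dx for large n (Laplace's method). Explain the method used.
I(n) = sqrt(π/(9n))

Here φ(x) = 9 · (x − 3)^2 has its unique minimum at x* = 3 with φ(x*) = 0 and φ''(x*) = 18. Laplace's method gives
  I(n) ~ e^(−n φ(x*)) · sqrt(2π / (n · φ''(x*))) = sqrt(2π / (18n)) = sqrt(π/(9n)).
This is exact: substituting u = (x − 3)·sqrt(9n) gives I(n) = (1/sqrt(9n)) ∫_{−∞}^{∞} e^(−u^2) du = sqrt(π/(9n)).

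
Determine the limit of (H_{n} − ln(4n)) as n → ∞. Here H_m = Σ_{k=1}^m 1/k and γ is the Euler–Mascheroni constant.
lim = −ln 4 + γ

By Euler-Maclaurin, H_m = ln m + γ + O(1/m). So
  H_{n} − ln(4n) = ln(n) + γ − ln(4n) + O(1/n)
                       = ln(1/4) + γ + O(1/n).
Hence the limit is ln(1/4) + γ.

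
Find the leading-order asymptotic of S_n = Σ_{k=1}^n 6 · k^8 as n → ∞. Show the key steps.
S_n ~ 2 · n^9 / 3

By integral comparison (Euler-Maclaurin), Σ_{k=1}^n 6 · k^8 = 6 · ∫_0^n x^8 dx + O(n^8) = 6 · n^9/9 = 2 · n^9 / 3 + O(n^8). (Equivalently, Faulhaber's formula gives the same leading term.)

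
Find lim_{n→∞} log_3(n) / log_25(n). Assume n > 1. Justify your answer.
lim = ln(25) / ln(3) = log_3(25)

Change of base: log_3(n) = ln n / ln 3 and log_25(n) = ln n / ln 25. The ratio is (ln n / ln 3) · (ln 25 / ln n) = ln 25 / ln 3, a constant independent of n. So the limit is ln 25 / ln 3 = log_3(25).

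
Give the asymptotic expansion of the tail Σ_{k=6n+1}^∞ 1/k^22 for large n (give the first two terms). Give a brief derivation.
Σ_{k>6n} 1/k^22 = 1/(21 · (6n)^21) − 1/(2 · (6n)^22) + O(1/(6n)^23)

Compare to the integral: ∫_{6n}^∞ x^(−22) dx = [−x^(−21)/21]_{6n}^∞ = 1/((22−1)·(6n)^21). The Euler-Maclaurin correction adds −f(6n)/2 = −1/(2·(6n)^22). Euler-Maclaurin then gives
  Σ_{k>6n} 1/k^22 = ∫_{6n}^∞ dx/x^22 − 1/(2·(6n)^22) + O(1/(6n)^23).
(Equivalently this is ζ(22) − Σ_{k≤6n} 1/k^22.)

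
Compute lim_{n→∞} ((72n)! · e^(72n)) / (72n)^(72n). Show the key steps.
lim = ∞

Stirling: (72n)! ~ sqrt(2π·72n) · (72n/e)^(72n). Hence
  (72n)! · e^(72n) / (72n)^(72n) ~ sqrt(2π·72n) = sqrt(2π·72) · sqrt(n) → ∞.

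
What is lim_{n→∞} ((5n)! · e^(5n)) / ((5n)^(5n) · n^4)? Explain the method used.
lim = 0

Stirling: (5n)! ~ sqrt(2π·5n) · (5n/e)^(5n). Hence
  (5n)! · e^(5n) / (5n)^(5n) ~ sqrt(2π·5n).
Dividing by n^4: sqrt(2π·5n) / n^4 = sqrt(2π·5) · n^((1−8)/2), so the expression behaves like sqrt(2π·5) · n^((1−8)/2) → 0.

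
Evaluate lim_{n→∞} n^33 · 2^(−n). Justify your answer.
lim = 0

Exponentials with base > 1 dominate every fixed polynomial: for any fixed c, n^c / 2^n → 0 as n → ∞ (e.g. by the ratio test, or by writing 2^n = e^(n ln 2) and noting e^(n ln 2) / n^c → ∞). Hence n^33 · 2^(−n) = n^33 / 2^n → 0.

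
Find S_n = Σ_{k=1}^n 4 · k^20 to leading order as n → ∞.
S_n ~ 4 · n^21 / 21

By integral comparison (Euler-Maclaurin), Σ_{k=1}^n 4 · k^20 = 4 · ∫_0^n x^20 dx + O(n^20) = 4 · n^21/21 + O(n^20). (Equivalently, Faulhaber's formula gives the same leading term.)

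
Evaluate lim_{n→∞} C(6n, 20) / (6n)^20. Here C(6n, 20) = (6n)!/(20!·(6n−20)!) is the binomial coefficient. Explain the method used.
lim = 1/20! = 1/2432902008176640000

With N = 6n → ∞: C(N, 20) / N^20 = [N(N−1)…(N−19)] / (20! · N^20) = (1/20!) · 1 · (1 − 1/(6n)) · … · (1 − 19/(6n)). Each factor → 1 as N → ∞, so the limit is 1/20! = 1/2432902008176640000.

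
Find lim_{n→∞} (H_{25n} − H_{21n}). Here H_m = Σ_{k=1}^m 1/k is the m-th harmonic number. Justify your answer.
lim = ln(25/21)

Euler-Maclaurin gives H_m = ln m + γ + 1/(2m) + O(1/m^2). The γ and O(1/m) terms cancel in the difference:
  H_{25n} − H_{21n} = ln(25n) − ln(21n) + O(1/n) = ln(25/21) + O(1/n).
Hence the limit is ln(25/21).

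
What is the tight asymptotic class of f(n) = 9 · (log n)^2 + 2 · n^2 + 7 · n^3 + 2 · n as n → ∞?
f(n) ∈ Θ(n^3)

Compare the terms by growth order. For large n, n^a · (log n)^b dominates n^a' · (log n)^b' iff a > a', or (a = a' and b > b'). Ranking the 4 terms shows the dominant one is 7 · n^3. Hence f(n) ∈ Θ(n^3).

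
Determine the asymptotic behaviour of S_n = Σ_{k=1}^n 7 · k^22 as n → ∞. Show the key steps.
S_n ~ 7 · n^23 / 23

By integral comparison (Euler-Maclaurin), Σ_{k=1}^n 7 · k^22 = 7 · ∫_0^n x^22 dx + O(n^22) = 7 · n^23/23 + O(n^22). (Equivalently, Faulhaber's formula gives the same leading term.)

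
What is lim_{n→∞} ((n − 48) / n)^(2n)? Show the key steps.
lim = e^(−96)

Rewrite as (1 − 48/n)^(2n). By the standard limit (1 + x/n)^n → e^x, we have (1 − 48/n)^n → e^(−48), and raising to the 2nd power gives e^(−96).
More precisely, ln[(1 − 48/n)^(2n)] = 2n · ln(1 − 48/n) = 2n · (-48/n + O(1/n^2)) = -96 + O(1/n) → -96.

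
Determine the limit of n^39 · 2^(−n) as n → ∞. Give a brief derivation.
lim = 0

Exponentials with base > 1 dominate every fixed polynomial: for any fixed c, n^c / 2^n → 0 as n → ∞ (e.g. by the ratio test, or by writing 2^n = e^(n ln 2) and noting e^(n ln 2) / n^c → ∞). Hence n^39 · 2^(−n) = n^39 / 2^n → 0.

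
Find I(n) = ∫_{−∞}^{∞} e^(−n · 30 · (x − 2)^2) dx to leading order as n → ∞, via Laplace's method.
I(n) = sqrt(π/(30n))

Here φ(x) = 30 · (x − 2)^2 has its unique minimum at x* = 2 with φ(x*) = 0 and φ''(x*) = 60. Laplace's method gives
  I(n) ~ e^(−n φ(x*)) · sqrt(2π / (n · φ''(x*))) = sqrt(2π / (60n)) = sqrt(π/(30n)).
This is exact: substituting u = (x − 2)·sqrt(30n) gives I(n) = (1/sqrt(30n)) ∫_{−∞}^{∞} e^(−u^2) du = sqrt(π/(30n)).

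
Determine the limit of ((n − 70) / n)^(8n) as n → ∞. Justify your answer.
lim = e^(−560)

Rewrite as (1 − 70/n)^(8n). By the standard limit (1 + x/n)^n → e^x, we have (1 − 70/n)^n → e^(−70), and raising to the 8th power gives e^(−560).
More precisely, ln[(1 − 70/n)^(8n)] = 8n · ln(1 − 70/n) = 8n · (-70/n + O(1/n^2)) = -560 + O(1/n) → -560.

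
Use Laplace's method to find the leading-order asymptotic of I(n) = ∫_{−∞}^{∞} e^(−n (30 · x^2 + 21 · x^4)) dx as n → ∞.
I(n) ~ sqrt(π/(30n))

φ(x) = 30 · x^2 + 21 · x^4 has its unique global minimum at x* = 0 (since φ'(x) = 60x + 84x^3 = 0 only at x = 0 for real x with both coefficients positive, and φ → ∞ as |x| → ∞). At x* = 0, φ(0) = 0 and φ''(0) = 60. Laplace's method then gives
  I(n) ~ sqrt(2π / (n · φ''(0))) · e^(−n φ(0)) = sqrt(2π / (60n)) = sqrt(π/(30n)).
The 21 · x^4 term contributes only at subleading order (an O(1/n) relative correction).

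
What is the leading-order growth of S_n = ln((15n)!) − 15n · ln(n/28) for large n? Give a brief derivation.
S_n ~ 15n · (ln 420 − 1) + O(ln n)

Stirling: ln((15n)!) = 15n ln(15n) − 15n + O(ln n).
  S_n = 15n ln(15n) − 15n − 15n ln(n/28) + O(ln n)
      = 15n ln(15n) − 15n ln n + 15n ln 28 − 15n + O(ln n)
      = 15n ln 15 + 15n ln 28 − 15n + O(ln n)
      = 15n (ln 420 − 1) + O(ln n).
Numerically ln(420) − 1 ≈ 5.0403.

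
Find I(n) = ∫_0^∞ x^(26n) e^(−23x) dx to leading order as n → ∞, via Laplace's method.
I(n) ~ (sqrt(2π·26n) / 23) · (26n/(23e))^(26n)

Write the integrand as exp(26n ln x − 23x) and set f(x) = 26n ln x − 23x. Then f'(x) = 26n/x − 23 = 0 at x* = 26n/23, and f''(x*) = −26n/x*^2 = −23^2/(26n). Laplace's method (interior maximum) gives
  I(n) ~ e^(f(x*)) · sqrt(2π / |f''(x*)|)
        = exp(26n ln(26n/23) − 26n) · sqrt(2π · 26n / 23^2)
        = (26n/23)^(26n) e^(−26n) · sqrt(2π·26n) / 23
        = (sqrt(2π·26n) / 23) · (26n/(23e))^(26n).
This matches Γ(26n+1)/23^(26n+1) with Stirling applied to Γ.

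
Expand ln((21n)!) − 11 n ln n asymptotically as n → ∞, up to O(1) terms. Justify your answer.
ln((21n)!) − 11 n ln n = 10 n ln n + 21(ln 21 − 1) n + (1/2) ln(2π·21n) + O(1/n)

Stirling: ln((21n)!) = 21n ln(21n) − 21n + (1/2) ln(2π·21n) + O(1/n).
Expand 21n ln(21n) = 21n (ln n + ln 21) = 21n ln n + 21n ln 21.
Subtract 11n ln n: leading term is (21 − 11) n ln n = 10 n ln n. The next term is 21n ln 21 − 21n = 21(ln 21 − 1) n. Then the (1/2) ln(2π·21n) correction.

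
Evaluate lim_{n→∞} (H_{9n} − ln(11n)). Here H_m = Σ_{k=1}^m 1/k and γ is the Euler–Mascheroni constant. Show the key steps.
lim = ln(9/11) + γ

By Euler-Maclaurin, H_m = ln m + γ + O(1/m). So
  H_{9n} − ln(11n) = ln(9n) + γ − ln(11n) + O(1/n)
                       = ln(9/11) + γ + O(1/n).
Hence the limit is ln(9/11) + γ.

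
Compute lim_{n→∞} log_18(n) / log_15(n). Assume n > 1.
lim = ln(15) / ln(18) = log_18(15)

Change of base: log_18(n) = ln n / ln 18 and log_15(n) = ln n / ln 15. The ratio is (ln n / ln 18) · (ln 15 / ln n) = ln 15 / ln 18, a constant independent of n. So the limit is ln 15 / ln 18 = log_18(15).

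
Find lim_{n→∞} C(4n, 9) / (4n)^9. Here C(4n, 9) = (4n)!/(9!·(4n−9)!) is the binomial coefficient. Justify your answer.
lim = 1/9! = 1/362880

With N = 4n → ∞: C(N, 9) / N^9 = [N(N−1)…(N−8)] / (9! · N^9) = (1/9!) · 1 · (1 − 1/(4n)) · … · (1 − 8/(4n)). Each factor → 1 as N → ∞, so the limit is 1/9! = 1/362880.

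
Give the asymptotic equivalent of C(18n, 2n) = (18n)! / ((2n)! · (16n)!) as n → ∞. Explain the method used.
C(18n, 2n) ~ (387420489/16777216)^(2n) · sqrt(9/(16π·2n))

Write N = 2n. Apply Stirling to each factorial:
  (9N)! ~ sqrt(2π·9N) · (9N/e)^(9N),
  N! ~ sqrt(2π N) · (N/e)^N,
  (8N)! ~ sqrt(2π·8N) · (8N/e)^(8N).
The exponential factors combine to (9N)^(9N) / (N^N · (8N)^(8N)) = 9^(9N)/8^(8N) = (9^9/8^8)^N = (387420489/16777216)^N.
The square-root prefactors combine to sqrt(2π·9N) / (sqrt(2π N)·sqrt(2π·8N)) = sqrt(9 / (2π·8·N)) = sqrt(9/(16π·2n)).
Substituting N = 2n: C(18n, 2n) ~ (387420489/16777216)^(2n) · sqrt(9/(16π·2n)).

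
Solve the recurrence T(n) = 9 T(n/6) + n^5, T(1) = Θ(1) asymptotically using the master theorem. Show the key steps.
T(n) = Θ(n^5)

log_6 9 ≈ 1.226. f(n) = n^5 dominates n^(log_6 9) since 5 > 1.226, and the regularity condition a·f(n/b) = 9·(n/6)^5 = (9/7776)·n^5 ≤ c·f(n) holds with c = 9/7776 ≈ 0.00116 < 1. So this is Case 3: T(n) = Θ(f(n)) = Θ(n^5).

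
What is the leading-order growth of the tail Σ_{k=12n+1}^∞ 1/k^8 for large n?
Σ_{k>12n} 1/k^8 ~ 1/(7 · (12n)^7)

Compare to the integral: ∫_{12n}^∞ x^(−8) dx = [−x^(−7)/7]_{12n}^∞ = 1/((8−1)·(12n)^7). Euler-Maclaurin then gives
  Σ_{k>12n} 1/k^8 = ∫_{12n}^∞ dx/x^8 − 1/(2·(12n)^8) + O(1/(12n)^9).
(Equivalently this is ζ(8) − Σ_{k≤12n} 1/k^8.)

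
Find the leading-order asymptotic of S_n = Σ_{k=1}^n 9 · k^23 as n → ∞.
S_n ~ 3 · n^24 / 8

By integral comparison (Euler-Maclaurin), Σ_{k=1}^n 9 · k^23 = 9 · ∫_0^n x^23 dx + O(n^23) = 9 · n^24/24 = 3 · n^24 / 8 + O(n^23). (Equivalently, Faulhaber's formula gives the same leading term.)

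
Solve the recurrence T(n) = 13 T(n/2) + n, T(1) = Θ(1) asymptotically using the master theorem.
T(n) = Θ(n^(log_2 13))

Master theorem: compare f(n) = n to n^(log_2 13) where log_2 13 ≈ 3.700. Since 1 < log_2 13, we have f(n) = O(n^(log_2 13 − ε)) for some ε > 0 — Case 1. Hence T(n) = Θ(n^(log_2 13)).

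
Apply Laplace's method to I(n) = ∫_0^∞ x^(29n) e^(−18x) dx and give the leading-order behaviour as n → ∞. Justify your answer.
I(n) ~ (sqrt(2π·29n) / 18) · (29n/(18e))^(29n)

Write the integrand as exp(29n ln x − 18x) and set f(x) = 29n ln x − 18x. Then f'(x) = 29n/x − 18 = 0 at x* = 29n/18, and f''(x*) = −29n/x*^2 = −18^2/(29n). Laplace's method (interior maximum) gives
  I(n) ~ e^(f(x*)) · sqrt(2π / |f''(x*)|)
        = exp(29n ln(29n/18) − 29n) · sqrt(2π · 29n / 18^2)
        = (29n/18)^(29n) e^(−29n) · sqrt(2π·29n) / 18
        = (sqrt(2π·29n) / 18) · (29n/(18e))^(29n).
This matches Γ(29n+1)/18^(29n+1) with Stirling applied to Γ.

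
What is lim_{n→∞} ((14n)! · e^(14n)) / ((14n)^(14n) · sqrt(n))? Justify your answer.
lim = sqrt(2π·14)

Stirling: (14n)! ~ sqrt(2π·14n) · (14n/e)^(14n). Hence
  (14n)! · e^(14n) / (14n)^(14n) ~ sqrt(2π·14n).
Dividing by sqrt(n): sqrt(2π·14n) / sqrt(n) = sqrt(2π·14) · n^((1−1)/2), so the limit is sqrt(2π·14).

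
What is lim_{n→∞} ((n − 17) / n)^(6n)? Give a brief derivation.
lim = e^(−102)

Rewrite as (1 − 17/n)^(6n). By the standard limit (1 + x/n)^n → e^x, we have (1 − 17/n)^n → e^(−17), and raising to the 6th power gives e^(−102).
More precisely, ln[(1 − 17/n)^(6n)] = 6n · ln(1 − 17/n) = 6n · (-17/n + O(1/n^2)) = -102 + O(1/n) → -102.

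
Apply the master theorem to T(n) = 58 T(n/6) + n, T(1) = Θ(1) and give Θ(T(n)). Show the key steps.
T(n) = Θ(n^(log_6 58))

Master theorem: compare f(n) = n to n^(log_6 58) where log_6 58 ≈ 2.266. Since 1 < log_6 58, we have f(n) = O(n^(log_6 58 − ε)) for some ε > 0 — Case 1. Hence T(n) = Θ(n^(log_6 58)).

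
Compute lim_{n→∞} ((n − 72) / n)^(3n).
lim = e^(−216)

Rewrite as (1 − 72/n)^(3n). By the standard limit (1 + x/n)^n → e^x, we have (1 − 72/n)^n → e^(−72), and raising to the 3rd power gives e^(−216).
More precisely, ln[(1 − 72/n)^(3n)] = 3n · ln(1 − 72/n) = 3n · (-72/n + O(1/n^2)) = -216 + O(1/n) → -216.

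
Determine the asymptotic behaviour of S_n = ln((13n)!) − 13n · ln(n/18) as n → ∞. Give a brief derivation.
S_n ~ 13n · (ln 234 − 1) + O(ln n)

Stirling: ln((13n)!) = 13n ln(13n) − 13n + O(ln n).
  S_n = 13n ln(13n) − 13n − 13n ln(n/18) + O(ln n)
      = 13n ln(13n) − 13n ln n + 13n ln 18 − 13n + O(ln n)
      = 13n ln 13 + 13n ln 18 − 13n + O(ln n)
      = 13n (ln 234 − 1) + O(ln n).
Numerically ln(234) − 1 ≈ 4.4553.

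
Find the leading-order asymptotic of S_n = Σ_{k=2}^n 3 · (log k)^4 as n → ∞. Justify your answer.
S_n ~ 3 · n · (log n)^4

By integral comparison, S_n = ∫_1^n 3 · (log x)^4 dx + O((log n)^4). For the integral, the leading term of ∫_1^n (log x)^4 dx is n · (log n)^4 (by repeated integration by parts; each step lowers the log-exponent and produces a relatively O(1/log n) correction). Hence S_n ~ 3 · n · (log n)^4.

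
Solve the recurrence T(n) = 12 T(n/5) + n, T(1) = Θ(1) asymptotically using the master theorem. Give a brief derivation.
T(n) = Θ(n^(log_5 12))

Master theorem: compare f(n) = n to n^(log_5 12) where log_5 12 ≈ 1.544. Since 1 < log_5 12, we have f(n) = O(n^(log_5 12 − ε)) for some ε > 0 — Case 1. Hence T(n) = Θ(n^(log_5 12)).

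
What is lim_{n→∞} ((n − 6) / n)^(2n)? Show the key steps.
lim = e^(−12)

Rewrite as (1 − 6/n)^(2n). By the standard limit (1 + x/n)^n → e^x, we have (1 − 6/n)^n → e^(−6), and raising to the 2nd power gives e^(−12).
More precisely, ln[(1 − 6/n)^(2n)] = 2n · ln(1 − 6/n) = 2n · (-6/n + O(1/n^2)) = -12 + O(1/n) → -12.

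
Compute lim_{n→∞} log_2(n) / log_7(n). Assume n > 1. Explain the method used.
lim = ln(7) / ln(2) = log_2(7)

Change of base: log_2(n) = ln n / ln 2 and log_7(n) = ln n / ln 7. The ratio is (ln n / ln 2) · (ln 7 / ln n) = ln 7 / ln 2, a constant independent of n. So the limit is ln 7 / ln 2 = log_2(7).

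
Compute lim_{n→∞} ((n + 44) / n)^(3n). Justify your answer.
lim = e^132

Rewrite as (1 + 44/n)^(3n). By the standard limit (1 + x/n)^n → e^x, we have (1 + 44/n)^n → e^44, and raising to the 3rd power gives e^132.
More precisely, ln[(1 + 44/n)^(3n)] = 3n · ln(1 + 44/n) = 3n · (44/n + O(1/n^2)) = 132 + O(1/n) → 132.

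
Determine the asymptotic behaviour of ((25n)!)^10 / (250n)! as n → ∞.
((25n)!)^10/(250n)! ~ ((2π·25n)^(9/2) / sqrt(10)) · 10^(−10·25n)  →  0

Write N = 25n. Stirling: N! ~ sqrt(2π N)(N/e)^N and (10N)! ~ sqrt(2π·10N)·(10N/e)^(10N).
  (N!)^10/(10N)! ~ (2π N)^(10/2) (N/e)^(10N) / [sqrt(2π·10N) (10N/e)^(10N)]
     = (2π N)^(10/2) / sqrt(2π·10N) · (N/(10N))^(10N)
     = (2π N)^((10−1)/2) / sqrt(10) · 10^(−10N).
Since 10^10 > 1, the factor 10^(−10N) decays exponentially, so the ratio → 0. Substituting N = 25n gives the stated form.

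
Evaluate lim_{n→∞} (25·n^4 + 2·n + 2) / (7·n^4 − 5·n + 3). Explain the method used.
lim = 25/7

For large n the leading n^4 terms dominate both numerator and denominator. Dividing top and bottom by n^4, every other term tends to 0, leaving 25/7.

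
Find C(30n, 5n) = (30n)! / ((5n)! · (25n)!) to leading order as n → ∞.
C(30n, 5n) ~ (46656/3125)^(5n) · sqrt(3/(5π·5n))

Write N = 5n. Apply Stirling to each factorial:
  (6N)! ~ sqrt(2π·6N) · (6N/e)^(6N),
  N! ~ sqrt(2π N) · (N/e)^N,
  (5N)! ~ sqrt(2π·5N) · (5N/e)^(5N).
The exponential factors combine to (6N)^(6N) / (N^N · (5N)^(5N)) = 6^(6N)/5^(5N) = (6^6/5^5)^N = (46656/3125)^N.
The square-root prefactors combine to sqrt(2π·6N) / (sqrt(2π N)·sqrt(2π·5N)) = sqrt(6 / (2π·5·N)) = sqrt(3/(5π·5n)).
Substituting N = 5n: C(30n, 5n) ~ (46656/3125)^(5n) · sqrt(3/(5π·5n)).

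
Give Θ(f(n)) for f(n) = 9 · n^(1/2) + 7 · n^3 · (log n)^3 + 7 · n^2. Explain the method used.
f(n) ∈ Θ(n^3 · (log n)^3)

Compare the terms by growth order. For large n, n^a · (log n)^b dominates n^a' · (log n)^b' iff a > a', or (a = a' and b > b'). Ranking the 3 terms shows the dominant one is 7 · n^3 · (log n)^3. Hence f(n) ∈ Θ(n^3 · (log n)^3).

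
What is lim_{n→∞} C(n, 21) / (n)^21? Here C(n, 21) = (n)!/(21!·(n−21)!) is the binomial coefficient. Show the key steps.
lim = 1/21! = 1/51090942171709440000

With N = n → ∞: C(N, 21) / N^21 = [N(N−1)…(N−20)] / (21! · N^21) = (1/21!) · 1 · (1 − 1/n) · … · (1 − 20/n). Each factor → 1 as N → ∞, so the limit is 1/21! = 1/51090942171709440000.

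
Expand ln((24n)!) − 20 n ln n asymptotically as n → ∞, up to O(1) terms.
ln((24n)!) − 20 n ln n = 4 n ln n + 24(ln 24 − 1) n + (1/2) ln(2π·24n) + O(1/n)

Stirling: ln((24n)!) = 24n ln(24n) − 24n + (1/2) ln(2π·24n) + O(1/n).
Expand 24n ln(24n) = 24n (ln n + ln 24) = 24n ln n + 24n ln 24.
Subtract 20n ln n: leading term is (24 − 20) n ln n = 4 n ln n. The next term is 24n ln 24 − 24n = 24(ln 24 − 1) n. Then the (1/2) ln(2π·24n) correction.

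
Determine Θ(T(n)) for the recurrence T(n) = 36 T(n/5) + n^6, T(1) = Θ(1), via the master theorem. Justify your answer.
T(n) = Θ(n^6)

log_5 36 ≈ 2.227. f(n) = n^6 dominates n^(log_5 36) since 6 > 2.227, and the regularity condition a·f(n/b) = 36·(n/5)^6 = (36/15625)·n^6 ≤ c·f(n) holds with c = 36/15625 ≈ 0.0023 < 1. So this is Case 3: T(n) = Θ(f(n)) = Θ(n^6).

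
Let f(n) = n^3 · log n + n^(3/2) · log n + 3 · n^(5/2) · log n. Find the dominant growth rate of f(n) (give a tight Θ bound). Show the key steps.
f(n) ∈ Θ(n^3 · log n)

Compare the terms by growth order. For large n, n^a · (log n)^b dominates n^a' · (log n)^b' iff a > a', or (a = a' and b > b'). Ranking the 3 terms shows the dominant one is n^3 · log n. Hence f(n) ∈ Θ(n^3 · log n).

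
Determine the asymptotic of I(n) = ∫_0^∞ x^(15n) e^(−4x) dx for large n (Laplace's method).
I(n) ~ (sqrt(2π·15n) / 4) · (15n/(4e))^(15n)

Write the integrand as exp(15n ln x − 4x) and set f(x) = 15n ln x − 4x. Then f'(x) = 15n/x − 4 = 0 at x* = 15n/4, and f''(x*) = −15n/x*^2 = −4^2/(15n). Laplace's method (interior maximum) gives
  I(n) ~ e^(f(x*)) · sqrt(2π / |f''(x*)|)
        = exp(15n ln(15n/4) − 15n) · sqrt(2π · 15n / 4^2)
        = (15n/4)^(15n) e^(−15n) · sqrt(2π·15n) / 4
        = (sqrt(2π·15n) / 4) · (15n/(4e))^(15n).
This matches Γ(15n+1)/4^(15n+1) with Stirling applied to Γ.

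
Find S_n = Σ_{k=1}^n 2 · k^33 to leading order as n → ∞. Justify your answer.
S_n ~ n^34 / 17

By integral comparison (Euler-Maclaurin), Σ_{k=1}^n 2 · k^33 = 2 · ∫_0^n x^33 dx + O(n^33) = 2 · n^34/34 = n^34 / 17 + O(n^33). (Equivalently, Faulhaber's formula gives the same leading term.)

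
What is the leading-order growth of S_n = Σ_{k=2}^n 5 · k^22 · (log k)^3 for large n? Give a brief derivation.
S_n ~ 5 · n^23 · (log n)^3 / 23

By integral comparison, S_n = ∫_1^n 5 · x^22 · (log x)^3 dx + O(n^22 · (log n)^3). For the integral, the leading term of ∫_1^n x^22 (log x)^3 dx is n^23/23 · (log n)^3 (by repeated integration by parts; each step lowers the log-exponent and produces a relatively O(1/log n) correction). Hence S_n ~ 5 · n^23 · (log n)^3 / 23.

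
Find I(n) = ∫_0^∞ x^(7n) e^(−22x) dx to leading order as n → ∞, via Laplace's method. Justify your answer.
I(n) ~ (sqrt(2π·7n) / 22) · (7n/(22e))^(7n)

Write the integrand as exp(7n ln x − 22x) and set f(x) = 7n ln x − 22x. Then f'(x) = 7n/x − 22 = 0 at x* = 7n/22, and f''(x*) = −7n/x*^2 = −22^2/(7n). Laplace's method (interior maximum) gives
  I(n) ~ e^(f(x*)) · sqrt(2π / |f''(x*)|)
        = exp(7n ln(7n/22) − 7n) · sqrt(2π · 7n / 22^2)
        = (7n/22)^(7n) e^(−7n) · sqrt(2π·7n) / 22
        = (sqrt(2π·7n) / 22) · (7n/(22e))^(7n).
This matches Γ(7n+1)/22^(7n+1) with Stirling applied to Γ.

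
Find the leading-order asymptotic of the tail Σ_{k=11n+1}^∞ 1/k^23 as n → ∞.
Σ_{k>11n} 1/k^23 ~ 1/(22 · (11n)^22)

Compare to the integral: ∫_{11n}^∞ x^(−23) dx = [−x^(−22)/22]_{11n}^∞ = 1/((23−1)·(11n)^22). Euler-Maclaurin then gives
  Σ_{k>11n} 1/k^23 = ∫_{11n}^∞ dx/x^23 − 1/(2·(11n)^23) + O(1/(11n)^24).
(Equivalently this is ζ(23) − Σ_{k≤11n} 1/k^23.)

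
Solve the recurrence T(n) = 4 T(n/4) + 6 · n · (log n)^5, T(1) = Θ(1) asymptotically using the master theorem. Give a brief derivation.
T(n) = Θ(n · (log n)^6)

Here log_4 4 = 1 and f(n) = 6 · n · (log n)^5 = Θ(n^(log_4 4) · (log n)^5). This is the extended Case 2 of the master theorem (f matches the critical exponent up to log factors), giving T(n) = Θ(n^(log_4 4) · (log n)^(5+1)) = Θ(n · (log n)^6).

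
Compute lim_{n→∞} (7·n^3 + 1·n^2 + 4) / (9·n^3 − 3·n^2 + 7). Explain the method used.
lim = 7/9

For large n the leading n^3 terms dominate both numerator and denominator. Dividing top and bottom by n^3, every other term tends to 0, leaving 7/9.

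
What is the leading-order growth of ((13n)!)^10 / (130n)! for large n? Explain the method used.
((13n)!)^10/(130n)! ~ ((2π·13n)^(9/2) / sqrt(10)) · 10^(−10·13n)  →  0

Write N = 13n. Stirling: N! ~ sqrt(2π N)(N/e)^N and (10N)! ~ sqrt(2π·10N)·(10N/e)^(10N).
  (N!)^10/(10N)! ~ (2π N)^(10/2) (N/e)^(10N) / [sqrt(2π·10N) (10N/e)^(10N)]
     = (2π N)^(10/2) / sqrt(2π·10N) · (N/(10N))^(10N)
     = (2π N)^((10−1)/2) / sqrt(10) · 10^(−10N).
Since 10^10 > 1, the factor 10^(−10N) decays exponentially, so the ratio → 0. Substituting N = 13n gives the stated form.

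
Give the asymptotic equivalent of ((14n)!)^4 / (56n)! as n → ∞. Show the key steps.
((14n)!)^4/(56n)! ~ ((2π·14n)^(3/2) / 2) · 4^(−4·14n)  →  0

Write N = 14n. Stirling: N! ~ sqrt(2π N)(N/e)^N and (4N)! ~ sqrt(2π·4N)·(4N/e)^(4N).
  (N!)^4/(4N)! ~ (2π N)^(4/2) (N/e)^(4N) / [sqrt(2π·4N) (4N/e)^(4N)]
     = (2π N)^(4/2) / sqrt(2π·4N) · (N/(4N))^(4N)
     = (2π N)^((4−1)/2) / 2 · 4^(−4N).
Since 4^4 > 1, the factor 4^(−4N) decays exponentially, so the ratio → 0. Substituting N = 14n gives the stated form.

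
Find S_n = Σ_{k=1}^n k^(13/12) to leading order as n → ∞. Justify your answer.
S_n ~ (12/25) · n^(25/12)

Integral comparison: Σ_{k=1}^n k^(13/12) = ∫_0^n x^(13/12) dx + O(n^(13/12)). The integral is n^(1 + 13/12) / (1 + 13/12) = n^((13+12)/12) / ((13+12)/12) = (12/25) · n^(25/12).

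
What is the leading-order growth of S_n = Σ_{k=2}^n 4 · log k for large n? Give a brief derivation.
S_n ~ 4 · (n log n − n)

By integral comparison, S_n = ∫_1^n 4 · log x dx + O(log n). For the integral, ∫ log x dx = n log n − n. Hence S_n ~ 4 · (n log n − n).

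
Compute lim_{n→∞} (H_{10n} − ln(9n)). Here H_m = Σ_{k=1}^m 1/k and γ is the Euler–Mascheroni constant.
lim = ln(10/9) + γ

By Euler-Maclaurin, H_m = ln m + γ + O(1/m). So
  H_{10n} − ln(9n) = ln(10n) + γ − ln(9n) + O(1/n)
                       = ln(10/9) + γ + O(1/n).
Hence the limit is ln(10/9) + γ.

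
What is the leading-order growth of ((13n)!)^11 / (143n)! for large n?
((13n)!)^11/(143n)! ~ ((2π·13n)^(10/2) / sqrt(11)) · 11^(−11·13n)  →  0

Write N = 13n. Stirling: N! ~ sqrt(2π N)(N/e)^N and (11N)! ~ sqrt(2π·11N)·(11N/e)^(11N).
  (N!)^11/(11N)! ~ (2π N)^(11/2) (N/e)^(11N) / [sqrt(2π·11N) (11N/e)^(11N)]
     = (2π N)^(11/2) / sqrt(2π·11N) · (N/(11N))^(11N)
     = (2π N)^((11−1)/2) / sqrt(11) · 11^(−11N).
Since 11^11 > 1, the factor 11^(−11N) decays exponentially, so the ratio → 0. Substituting N = 13n gives the stated form.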